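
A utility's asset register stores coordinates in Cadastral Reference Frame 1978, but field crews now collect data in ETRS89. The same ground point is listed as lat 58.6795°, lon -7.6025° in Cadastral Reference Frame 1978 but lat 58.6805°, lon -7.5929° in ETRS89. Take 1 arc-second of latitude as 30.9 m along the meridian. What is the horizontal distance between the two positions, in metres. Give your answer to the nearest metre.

566 m

Δφ = 58.6805° − 58.6795° = +0.0010°; Δλ = -7.5929° − -7.6025° = +0.0096°.
1° of latitude = 3600 × 30.90 = 111240 m.
ΔN = Δφ × 111240 = 111.2 m; ΔE = Δλ × 111240 × cos(58.6795°) = +0.0096 × 111240 × 0.519825 = 555.1 m.
Distance = √(ΔE² + ΔN²) = √(555.1² + 111.2²) = 566.2 m.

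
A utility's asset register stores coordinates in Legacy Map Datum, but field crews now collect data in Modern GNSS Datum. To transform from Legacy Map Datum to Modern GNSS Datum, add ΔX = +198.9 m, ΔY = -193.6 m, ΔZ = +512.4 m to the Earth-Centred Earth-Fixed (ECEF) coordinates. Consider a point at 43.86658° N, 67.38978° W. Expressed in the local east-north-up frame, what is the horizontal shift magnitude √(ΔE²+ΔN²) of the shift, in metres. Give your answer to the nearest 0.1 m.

221.4 m

At φ = 43.86658°, λ = -67.38978°: sin φ = 0.692981, cos φ = 0.720955, sin λ = -0.923142, cos λ = 0.384460.
ΔE = −sin λ·ΔX + cos λ·ΔY = −(-0.923142)·(198.9) + (0.384460)·(-193.6) = 109.18 m.
ΔN = −sin φ cos λ·ΔX − sin φ sin λ·ΔY + cos φ·ΔZ = −(0.692981)(0.384460)(198.9) − (0.692981)(-0.923142)(-193.6) + (0.720955)(512.4) = 192.58 m.
Horizontal magnitude = √(ΔE² + ΔN²) = √(109.18² + 192.58²) = 221.37 m.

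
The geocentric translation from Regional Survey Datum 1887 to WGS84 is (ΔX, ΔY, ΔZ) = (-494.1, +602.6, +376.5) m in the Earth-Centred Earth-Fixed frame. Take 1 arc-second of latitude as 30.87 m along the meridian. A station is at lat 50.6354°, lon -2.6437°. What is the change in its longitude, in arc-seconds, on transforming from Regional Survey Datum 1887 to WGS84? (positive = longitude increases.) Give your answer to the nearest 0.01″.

Δλ = 29.58″

sin φ = 0.773126, cos φ = 0.634253, sin λ = -0.046125, cos λ = 0.998936.
East component: ΔE = −sin λ·ΔX + cos λ·ΔY = −(-0.046125)(-494.1) + (0.998936)(602.6) = 579.17 m.
1° of latitude spans 3600 × 30.87 = 111132 m; at latitude φ, 1° of longitude spans that × cos φ = 70485.8 m, so Δλ = 579.17 / 70485.8 × 3600 = 29.581″.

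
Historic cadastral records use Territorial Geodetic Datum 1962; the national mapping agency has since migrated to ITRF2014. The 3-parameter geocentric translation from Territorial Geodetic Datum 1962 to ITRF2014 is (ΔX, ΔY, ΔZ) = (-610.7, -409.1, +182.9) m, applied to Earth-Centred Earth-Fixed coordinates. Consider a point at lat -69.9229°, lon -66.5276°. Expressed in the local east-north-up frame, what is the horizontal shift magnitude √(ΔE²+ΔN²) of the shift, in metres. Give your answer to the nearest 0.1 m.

746.8 m

The local east axis at (φ, λ) is (−sin λ, cos λ, 0), so ΔE = −sin(-66.5276°)·(-610.7) + cos(-66.5276°)·(-409.1) = -723.11 m.
The local north axis is (−sin φ cos λ, −sin φ sin λ, cos φ), giving ΔN = -228.465 + 352.445 + 62.787 = 186.77 m.
Horizontal magnitude = √(ΔE² + ΔN²) = √((-723.11)² + 186.77²) = 746.84 m.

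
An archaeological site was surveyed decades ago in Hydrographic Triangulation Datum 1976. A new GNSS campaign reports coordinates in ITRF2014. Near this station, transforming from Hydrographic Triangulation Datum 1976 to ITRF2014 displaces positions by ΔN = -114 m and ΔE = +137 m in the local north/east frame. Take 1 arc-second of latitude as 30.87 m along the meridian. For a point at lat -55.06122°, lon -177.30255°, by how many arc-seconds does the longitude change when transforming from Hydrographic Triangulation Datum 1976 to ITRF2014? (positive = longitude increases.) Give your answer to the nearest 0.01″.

At latitude -55.06122°, cos φ = 0.572701.
1″ of longitude at this latitude = 30.87 × cos φ = 17.6793 m, so Δλ = 137.0 / 17.6793 = 7.749″.

Δλ = 7.75″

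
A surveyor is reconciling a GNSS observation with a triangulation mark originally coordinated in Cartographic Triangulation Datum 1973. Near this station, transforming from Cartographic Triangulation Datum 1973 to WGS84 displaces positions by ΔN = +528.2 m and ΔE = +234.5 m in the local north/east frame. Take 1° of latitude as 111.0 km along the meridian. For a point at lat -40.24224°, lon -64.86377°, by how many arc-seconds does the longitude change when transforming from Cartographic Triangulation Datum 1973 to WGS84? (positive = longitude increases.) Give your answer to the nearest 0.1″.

At latitude -40.24224°, cos φ = 0.763320.
1° of longitude at this latitude = 111.0 × cos φ = 84.73 km, so Δλ = 234.5 / 84728.5 = 0.0027677° = 9.964″.

Δλ = 10.0″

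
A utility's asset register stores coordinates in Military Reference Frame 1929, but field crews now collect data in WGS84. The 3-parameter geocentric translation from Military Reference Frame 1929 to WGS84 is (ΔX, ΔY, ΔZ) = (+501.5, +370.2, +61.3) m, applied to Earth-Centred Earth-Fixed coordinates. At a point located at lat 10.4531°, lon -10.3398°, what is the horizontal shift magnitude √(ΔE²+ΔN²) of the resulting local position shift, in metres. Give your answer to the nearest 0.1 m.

The local east axis at (φ, λ) is (−sin λ, cos λ, 0), so ΔE = −sin(-10.3398°)·501.5 + cos(-10.3398°)·370.2 = 454.20 m.
The local north axis is (−sin φ cos λ, −sin φ sin λ, cos φ), giving ΔN = -89.510 + 12.055 + 60.283 = -17.17 m.
Horizontal magnitude = √(ΔE² + ΔN²) = √(454.20² + (-17.17)²) = 454.52 m.

454.5 m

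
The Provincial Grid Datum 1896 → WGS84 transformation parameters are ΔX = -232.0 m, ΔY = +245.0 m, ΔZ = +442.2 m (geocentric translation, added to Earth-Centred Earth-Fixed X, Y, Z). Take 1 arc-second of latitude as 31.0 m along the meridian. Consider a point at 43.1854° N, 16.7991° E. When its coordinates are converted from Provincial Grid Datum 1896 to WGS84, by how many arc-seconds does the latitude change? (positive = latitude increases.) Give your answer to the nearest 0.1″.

Δφ = 13.7″

sin φ = 0.684361, cos φ = 0.729143, sin λ = 0.289017, cos λ = 0.957324.
North component: ΔN = −sin φ cos λ·ΔX − sin φ sin λ·ΔY + cos φ·ΔZ = −(0.684361)(0.957324)(-232.0) − (0.684361)(0.289017)(245.0) + (0.729143)(442.2) = 425.96 m.
1° of latitude spans 3600 × 31.00 = 111600 m, so Δφ = 425.96 / 111600 × 3600 = 13.741″.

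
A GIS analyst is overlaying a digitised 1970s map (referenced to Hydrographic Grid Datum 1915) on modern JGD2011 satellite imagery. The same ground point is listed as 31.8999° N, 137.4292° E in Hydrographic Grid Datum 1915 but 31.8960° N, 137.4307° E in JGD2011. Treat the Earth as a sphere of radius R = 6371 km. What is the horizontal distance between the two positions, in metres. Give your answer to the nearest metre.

Δφ = 31.8960° − 31.8999° = -0.0039°; Δλ = 137.4307° − 137.4292° = +0.0015°.
1° along a meridian = πR/180 = 111195 m.
ΔN = Δφ × 111195 = -433.7 m; ΔE = Δλ × 111195 × cos(31.8999°) = +0.0015 × 111195 × 0.848973 = 141.6 m.
Distance = √(ΔE² + ΔN²) = √(141.6² + (-433.7)²) = 456.2 m.

456 m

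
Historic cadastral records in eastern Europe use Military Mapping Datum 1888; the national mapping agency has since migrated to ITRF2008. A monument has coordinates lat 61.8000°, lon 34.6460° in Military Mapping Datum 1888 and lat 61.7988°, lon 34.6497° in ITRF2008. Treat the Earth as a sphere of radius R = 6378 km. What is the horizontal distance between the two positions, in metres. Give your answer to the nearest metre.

236 m

Δφ = 61.7988° − 61.8000° = -0.0012°; Δλ = 34.6497° − 34.6460° = +0.0037°.
1° along a meridian = πR/180 = 111317 m.
ΔN = Δφ × 111317 = -133.6 m; ΔE = Δλ × 111317 × cos(61.8000°) = +0.0037 × 111317 × 0.472551 = 194.6 m.
Distance = √(ΔE² + ΔN²) = √(194.6² + (-133.6)²) = 236.1 m.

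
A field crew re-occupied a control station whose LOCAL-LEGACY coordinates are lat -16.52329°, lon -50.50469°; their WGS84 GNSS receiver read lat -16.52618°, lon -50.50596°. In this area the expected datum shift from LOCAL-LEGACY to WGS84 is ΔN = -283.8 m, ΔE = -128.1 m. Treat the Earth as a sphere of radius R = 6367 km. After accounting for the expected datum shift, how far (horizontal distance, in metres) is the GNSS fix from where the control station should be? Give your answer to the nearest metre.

Observed coordinate differences: Δφ = -0.00289°, Δλ = -0.00127°.
Converting to metres (1° lat = 111125 m, cos φ = 0.958704): observed ΔN = -321.2 m, observed ΔE = -135.3 m.
Subtracting the expected shift leaves a residual of -321.2 − (-283.8) = -37.4 m north and -135.3 − (-128.1) = -7.2 m east.
Residual distance = √((-37.4)² + (-7.2)²) = 38.0 m.

38 m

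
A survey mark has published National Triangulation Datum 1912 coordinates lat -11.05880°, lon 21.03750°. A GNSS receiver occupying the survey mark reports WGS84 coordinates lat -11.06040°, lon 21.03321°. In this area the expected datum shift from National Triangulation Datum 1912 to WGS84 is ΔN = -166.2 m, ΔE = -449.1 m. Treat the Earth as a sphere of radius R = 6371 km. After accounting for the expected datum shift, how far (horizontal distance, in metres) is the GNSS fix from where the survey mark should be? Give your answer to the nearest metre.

Observed coordinate differences: Δφ = -0.00160°, Δλ = -0.00429°.
Converting to metres (1° lat = 111195 m, cos φ = 0.981431): observed ΔN = -177.9 m, observed ΔE = -468.2 m.
Subtracting the expected shift leaves a residual of -177.9 − (-166.2) = -11.7 m north and -468.2 − (-449.1) = -19.1 m east.
Residual distance = √((-11.7)² + (-19.1)²) = 22.4 m.

22 m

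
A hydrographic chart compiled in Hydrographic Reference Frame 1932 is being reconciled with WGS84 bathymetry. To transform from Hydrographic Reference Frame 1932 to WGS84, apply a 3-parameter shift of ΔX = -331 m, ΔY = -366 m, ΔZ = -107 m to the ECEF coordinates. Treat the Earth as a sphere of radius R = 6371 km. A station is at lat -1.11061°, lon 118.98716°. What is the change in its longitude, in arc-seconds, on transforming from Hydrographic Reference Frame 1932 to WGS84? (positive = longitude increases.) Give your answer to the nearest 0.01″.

Δλ = 15.12″

sin φ = -0.019383, cos φ = 0.999812, sin λ = 0.874728, cos λ = -0.484614.
East component: ΔE = −sin λ·ΔX + cos λ·ΔY = −(0.874728)(-331) + (-0.484614)(-366) = 466.90 m.
1° of latitude spans πR/180 = 111195 m; at latitude φ, 1° of longitude spans that × cos φ = 111174.0 m, so Δλ = 466.90 / 111174.0 × 3600 = 15.119″.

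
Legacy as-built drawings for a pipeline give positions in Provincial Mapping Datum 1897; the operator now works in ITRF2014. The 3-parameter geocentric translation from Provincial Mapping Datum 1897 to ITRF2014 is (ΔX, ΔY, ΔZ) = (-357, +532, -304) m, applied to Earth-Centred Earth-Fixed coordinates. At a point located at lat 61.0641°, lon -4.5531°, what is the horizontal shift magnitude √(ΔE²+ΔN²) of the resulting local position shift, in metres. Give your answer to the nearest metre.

541 m

The local east axis at (φ, λ) is (−sin λ, cos λ, 0), so ΔE = −sin(-4.5531°)·(-357) + cos(-4.5531°)·532 = 501.98 m.
The local north axis is (−sin φ cos λ, −sin φ sin λ, cos φ), giving ΔN = 311.447 + 36.960 − 147.085 = 201.32 m.
Horizontal magnitude = √(ΔE² + ΔN²) = √(501.98² + 201.32²) = 540.85 m.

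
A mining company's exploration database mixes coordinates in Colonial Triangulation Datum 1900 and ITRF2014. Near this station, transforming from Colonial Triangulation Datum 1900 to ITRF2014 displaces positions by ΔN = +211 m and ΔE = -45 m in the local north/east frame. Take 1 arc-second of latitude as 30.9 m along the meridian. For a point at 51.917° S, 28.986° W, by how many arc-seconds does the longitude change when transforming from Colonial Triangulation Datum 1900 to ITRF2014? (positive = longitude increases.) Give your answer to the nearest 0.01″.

At latitude -51.917°, cos φ = 0.616802.
1″ of longitude at this latitude = 30.90 × cos φ = 19.0592 m, so Δλ = -45.0 / 19.0592 = -2.361″.

Δλ = -2.36″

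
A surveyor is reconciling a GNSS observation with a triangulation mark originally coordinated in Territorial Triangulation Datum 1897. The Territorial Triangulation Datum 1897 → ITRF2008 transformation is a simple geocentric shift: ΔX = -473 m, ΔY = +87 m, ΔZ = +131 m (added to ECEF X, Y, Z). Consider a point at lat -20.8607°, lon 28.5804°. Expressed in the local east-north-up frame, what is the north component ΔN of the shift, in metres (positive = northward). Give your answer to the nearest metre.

ΔN = -11 m

The local north axis is (−sin φ cos λ, −sin φ sin λ, cos φ), giving ΔN = -147.910 + 14.821 + 122.413 = -10.68 m.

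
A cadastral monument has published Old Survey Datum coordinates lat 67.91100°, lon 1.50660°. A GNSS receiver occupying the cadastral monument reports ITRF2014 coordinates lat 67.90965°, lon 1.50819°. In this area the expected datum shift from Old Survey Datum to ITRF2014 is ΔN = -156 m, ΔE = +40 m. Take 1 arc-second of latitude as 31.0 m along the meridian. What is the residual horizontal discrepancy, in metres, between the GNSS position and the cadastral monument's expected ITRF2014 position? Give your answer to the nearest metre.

Observed coordinate differences: Δφ = -0.00135°, Δλ = +0.00159°.
Converting to metres (1° lat = 111600 m, cos φ = 0.376046): observed ΔN = -150.7 m, observed ΔE = 66.7 m.
Subtracting the expected shift leaves a residual of -150.7 − (-156) = 5.3 m north and 66.7 − (40) = 26.7 m east.
Residual distance = √(5.3² + 26.7²) = 27.3 m.

27 m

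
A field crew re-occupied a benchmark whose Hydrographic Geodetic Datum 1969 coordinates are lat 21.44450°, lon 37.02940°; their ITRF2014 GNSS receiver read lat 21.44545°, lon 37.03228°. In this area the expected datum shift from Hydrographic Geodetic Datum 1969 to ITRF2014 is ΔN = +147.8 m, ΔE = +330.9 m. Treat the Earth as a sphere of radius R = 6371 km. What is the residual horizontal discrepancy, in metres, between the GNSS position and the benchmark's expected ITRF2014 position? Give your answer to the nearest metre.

Observed coordinate differences: Δφ = +0.00095°, Δλ = +0.00288°.
Converting to metres (1° lat = 111195 m, cos φ = 0.930772): observed ΔN = 105.6 m, observed ΔE = 298.1 m.
Subtracting the expected shift leaves a residual of 105.6 − (147.8) = -42.2 m north and 298.1 − (330.9) = -32.8 m east.
Residual distance = √((-42.2)² + (-32.8)²) = 53.4 m.

53 m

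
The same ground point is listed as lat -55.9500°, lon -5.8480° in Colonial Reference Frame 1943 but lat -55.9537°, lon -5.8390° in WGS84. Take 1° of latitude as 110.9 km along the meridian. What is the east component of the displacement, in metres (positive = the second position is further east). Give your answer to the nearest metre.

Δφ = -55.9537° − -55.9500° = -0.0037°; Δλ = -5.8390° − -5.8480° = +0.0090°.
ΔN = Δφ × 110900 = -410.3 m; ΔE = Δλ × 110900 × cos(-55.9500°) = +0.0090 × 110900 × 0.559916 = 558.9 m.

ΔE = 559 m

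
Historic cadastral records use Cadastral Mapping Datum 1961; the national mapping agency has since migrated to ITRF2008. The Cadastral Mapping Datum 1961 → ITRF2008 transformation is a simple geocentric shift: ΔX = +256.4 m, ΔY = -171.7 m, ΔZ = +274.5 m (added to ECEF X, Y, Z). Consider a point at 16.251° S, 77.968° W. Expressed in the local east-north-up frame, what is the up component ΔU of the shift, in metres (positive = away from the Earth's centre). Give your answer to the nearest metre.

ΔU = 136 m

The local up (radial) axis is (cos φ cos λ, cos φ sin λ, sin φ), giving ΔU = 51.313 + 161.218 − 76.818 = 135.71 m.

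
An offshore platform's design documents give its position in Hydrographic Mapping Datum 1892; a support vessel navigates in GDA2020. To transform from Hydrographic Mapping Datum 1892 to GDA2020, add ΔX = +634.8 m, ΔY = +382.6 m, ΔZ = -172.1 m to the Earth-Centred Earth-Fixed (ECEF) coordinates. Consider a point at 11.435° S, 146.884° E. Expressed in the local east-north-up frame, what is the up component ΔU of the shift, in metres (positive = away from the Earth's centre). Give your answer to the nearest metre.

ΔU = -282 m

At φ = -11.435°, λ = 146.884°: sin φ = -0.198256, cos φ = 0.980150, sin λ = 0.546336, cos λ = -0.837566.
ΔU = cos φ cos λ·ΔX + cos φ sin λ·ΔY + sin φ·ΔZ = (0.980150)(-0.837566)(634.8) + (0.980150)(0.546336)(382.6) + (-0.198256)(-172.1) = -282.13 m.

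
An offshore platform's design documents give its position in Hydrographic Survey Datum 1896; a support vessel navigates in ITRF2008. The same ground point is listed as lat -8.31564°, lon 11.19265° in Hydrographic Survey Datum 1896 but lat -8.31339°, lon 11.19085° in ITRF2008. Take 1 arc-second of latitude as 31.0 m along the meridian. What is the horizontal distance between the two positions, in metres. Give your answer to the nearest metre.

Δφ = -8.31339° − -8.31564° = +0.00225°; Δλ = 11.19085° − 11.19265° = -0.00180°.
1° of latitude = 3600 × 31.00 = 111600 m.
ΔN = Δφ × 111600 = 251.1 m; ΔE = Δλ × 111600 × cos(-8.31564°) = -0.00180 × 111600 × 0.989486 = -198.8 m.
Distance = √(ΔE² + ΔN²) = √((-198.8)² + 251.1²) = 320.2 m.

320 m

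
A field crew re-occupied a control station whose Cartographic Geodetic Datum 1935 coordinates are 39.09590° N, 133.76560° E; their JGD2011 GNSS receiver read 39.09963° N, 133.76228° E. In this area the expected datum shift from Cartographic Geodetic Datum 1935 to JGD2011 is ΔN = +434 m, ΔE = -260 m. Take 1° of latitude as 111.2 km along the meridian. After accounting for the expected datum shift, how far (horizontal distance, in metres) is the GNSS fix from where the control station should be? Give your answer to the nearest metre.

Observed coordinate differences: Δφ = +0.00373°, Δλ = -0.00332°.
Converting to metres (1° lat = 111200 m, cos φ = 0.776092): observed ΔN = 414.8 m, observed ΔE = -286.5 m.
Subtracting the expected shift leaves a residual of 414.8 − (434) = -19.2 m north and -286.5 − (-260) = -26.5 m east.
Residual distance = √((-19.2)² + (-26.5)²) = 32.8 m.

33 m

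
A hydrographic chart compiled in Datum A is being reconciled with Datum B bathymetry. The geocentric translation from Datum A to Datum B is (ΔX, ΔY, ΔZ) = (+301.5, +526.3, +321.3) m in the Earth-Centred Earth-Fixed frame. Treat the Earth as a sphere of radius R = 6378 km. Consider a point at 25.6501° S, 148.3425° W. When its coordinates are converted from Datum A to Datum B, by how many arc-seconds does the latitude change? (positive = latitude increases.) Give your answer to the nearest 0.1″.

sin φ = -0.432874, cos φ = 0.901454, sin λ = -0.524840, cos λ = -0.851201.
North component: ΔN = −sin φ cos λ·ΔX − sin φ sin λ·ΔY + cos φ·ΔZ = −(-0.432874)(-0.851201)(301.5) − (-0.432874)(-0.524840)(526.3) + (0.901454)(321.3) = 58.98 m.
1° of latitude spans πR/180 = 111317 m, so Δφ = 58.98 / 111317 × 3600 = 1.907″.

Δφ = 1.9″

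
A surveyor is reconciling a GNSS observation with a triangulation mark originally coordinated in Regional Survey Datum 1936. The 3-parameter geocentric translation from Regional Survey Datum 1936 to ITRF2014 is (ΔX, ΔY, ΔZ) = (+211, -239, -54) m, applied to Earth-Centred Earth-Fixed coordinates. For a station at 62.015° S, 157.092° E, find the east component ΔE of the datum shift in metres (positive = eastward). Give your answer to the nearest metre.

The local east axis at (φ, λ) is (−sin λ, cos λ, 0), so ΔE = −sin(157.092°)·211 + cos(157.092°)·(-239) = 138.02 m.

ΔE = 138 m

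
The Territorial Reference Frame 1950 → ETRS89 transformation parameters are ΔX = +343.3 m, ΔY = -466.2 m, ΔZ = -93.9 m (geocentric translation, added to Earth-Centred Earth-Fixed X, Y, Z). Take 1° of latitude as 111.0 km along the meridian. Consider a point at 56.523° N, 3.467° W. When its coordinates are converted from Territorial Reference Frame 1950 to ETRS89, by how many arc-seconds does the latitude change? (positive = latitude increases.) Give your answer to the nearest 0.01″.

Δφ = -11.71″

sin φ = 0.834107, cos φ = 0.551602, sin λ = -0.060474, cos λ = 0.998170.
North component: ΔN = −sin φ cos λ·ΔX − sin φ sin λ·ΔY + cos φ·ΔZ = −(0.834107)(0.998170)(343.3) − (0.834107)(-0.060474)(-466.2) + (0.551602)(-93.9) = -361.14 m.
1° of latitude spans 111000 m, so Δφ = -361.14 / 111000 × 3600 = -11.713″.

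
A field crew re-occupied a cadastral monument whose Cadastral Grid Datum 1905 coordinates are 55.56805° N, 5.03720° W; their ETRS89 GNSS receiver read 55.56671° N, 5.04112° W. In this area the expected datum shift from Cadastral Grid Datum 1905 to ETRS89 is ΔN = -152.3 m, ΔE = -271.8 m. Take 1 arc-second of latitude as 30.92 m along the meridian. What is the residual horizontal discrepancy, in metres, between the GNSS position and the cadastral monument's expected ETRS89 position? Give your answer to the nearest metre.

25 m

Observed coordinate differences: Δφ = -0.00134°, Δλ = -0.00392°.
Converting to metres (1° lat = 111312 m, cos φ = 0.565427): observed ΔN = -149.2 m, observed ΔE = -246.7 m.
Subtracting the expected shift leaves a residual of -149.2 − (-152.3) = 3.1 m north and -246.7 − (-271.8) = 25.1 m east.
Residual distance = √(3.1² + 25.1²) = 25.3 m.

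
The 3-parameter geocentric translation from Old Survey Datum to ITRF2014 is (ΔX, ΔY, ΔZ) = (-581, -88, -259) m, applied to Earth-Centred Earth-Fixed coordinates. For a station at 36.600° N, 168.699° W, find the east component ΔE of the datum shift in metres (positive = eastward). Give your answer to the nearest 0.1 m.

ΔE = -27.6 m

The local east axis at (φ, λ) is (−sin λ, cos λ, 0), so ΔE = −sin(-168.699°)·(-581) + cos(-168.699°)·(-88) = -27.56 m.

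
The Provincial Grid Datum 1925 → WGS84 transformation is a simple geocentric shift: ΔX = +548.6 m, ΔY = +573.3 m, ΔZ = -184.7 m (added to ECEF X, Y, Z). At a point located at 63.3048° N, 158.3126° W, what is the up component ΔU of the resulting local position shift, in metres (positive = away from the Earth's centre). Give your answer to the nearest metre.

The local up (radial) axis is (cos φ cos λ, cos φ sin λ, sin φ), giving ΔU = -229.010 − 95.176 − 165.013 = -489.20 m.

ΔU = -489 m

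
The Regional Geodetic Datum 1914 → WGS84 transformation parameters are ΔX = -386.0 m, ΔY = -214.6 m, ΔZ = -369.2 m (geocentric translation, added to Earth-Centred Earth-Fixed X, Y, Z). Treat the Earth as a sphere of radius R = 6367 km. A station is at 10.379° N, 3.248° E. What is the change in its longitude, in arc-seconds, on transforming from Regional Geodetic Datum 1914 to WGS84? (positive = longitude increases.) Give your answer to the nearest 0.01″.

sin φ = 0.180159, cos φ = 0.983638, sin λ = 0.056658, cos λ = 0.998394.
East component: ΔE = −sin λ·ΔX + cos λ·ΔY = −(0.056658)(-386.0) + (0.998394)(-214.6) = -192.39 m.
1° of latitude spans πR/180 = 111125 m; at latitude φ, 1° of longitude spans that × cos φ = 109306.8 m, so Δλ = -192.39 / 109306.8 × 3600 = -6.336″.

Δλ = -6.34″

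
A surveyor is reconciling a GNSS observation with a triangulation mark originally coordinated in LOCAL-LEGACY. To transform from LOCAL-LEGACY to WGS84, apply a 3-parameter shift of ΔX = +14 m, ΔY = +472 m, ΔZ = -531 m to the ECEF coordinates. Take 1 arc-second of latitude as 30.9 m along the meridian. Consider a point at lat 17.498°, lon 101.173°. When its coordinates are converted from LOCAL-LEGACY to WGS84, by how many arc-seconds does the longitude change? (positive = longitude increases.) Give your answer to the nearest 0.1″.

Δλ = -3.6″

sin φ = 0.300673, cos φ = 0.953727, sin λ = 0.981047, cos λ = -0.193772.
East component: ΔE = −sin λ·ΔX + cos λ·ΔY = −(0.981047)(14) + (-0.193772)(472) = -105.20 m.
1° of latitude spans 3600 × 30.90 = 111240 m; at latitude φ, 1° of longitude spans that × cos φ = 106092.6 m, so Δλ = -105.20 / 106092.6 × 3600 = -3.570″.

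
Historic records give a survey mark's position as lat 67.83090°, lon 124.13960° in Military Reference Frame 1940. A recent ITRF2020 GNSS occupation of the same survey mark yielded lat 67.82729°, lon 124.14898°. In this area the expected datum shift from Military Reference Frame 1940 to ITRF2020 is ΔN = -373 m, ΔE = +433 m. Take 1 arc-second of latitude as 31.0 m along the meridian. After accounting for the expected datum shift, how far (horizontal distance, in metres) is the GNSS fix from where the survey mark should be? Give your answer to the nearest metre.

48 m

Observed coordinate differences: Δφ = -0.00361°, Δλ = +0.00938°.
Converting to metres (1° lat = 111600 m, cos φ = 0.377341): observed ΔN = -402.9 m, observed ΔE = 395.0 m.
Subtracting the expected shift leaves a residual of -402.9 − (-373) = -29.9 m north and 395.0 − (433) = -38.0 m east.
Residual distance = √((-29.9)² + (-38.0)²) = 48.3 m.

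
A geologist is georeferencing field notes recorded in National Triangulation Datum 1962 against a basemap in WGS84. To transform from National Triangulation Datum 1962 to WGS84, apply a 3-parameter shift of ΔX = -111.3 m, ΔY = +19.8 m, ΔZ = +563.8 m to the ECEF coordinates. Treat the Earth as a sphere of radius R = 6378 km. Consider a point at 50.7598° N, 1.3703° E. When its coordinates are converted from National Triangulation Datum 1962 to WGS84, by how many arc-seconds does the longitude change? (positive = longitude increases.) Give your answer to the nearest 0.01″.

Δλ = 1.15″

sin φ = 0.774501, cos φ = 0.632573, sin λ = 0.023914, cos λ = 0.999714.
East component: ΔE = −sin λ·ΔX + cos λ·ΔY = −(0.023914)(-111.3) + (0.999714)(19.8) = 22.46 m.
1° of latitude spans πR/180 = 111317 m; at latitude φ, 1° of longitude spans that × cos φ = 70416.2 m, so Δλ = 22.46 / 70416.2 × 3600 = 1.148″.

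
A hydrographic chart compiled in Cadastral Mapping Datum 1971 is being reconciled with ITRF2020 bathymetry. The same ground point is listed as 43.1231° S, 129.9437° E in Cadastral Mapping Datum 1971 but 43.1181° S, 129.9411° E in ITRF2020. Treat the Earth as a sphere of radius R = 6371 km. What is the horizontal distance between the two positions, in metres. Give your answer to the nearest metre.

Δφ = -43.1181° − -43.1231° = +0.0050°; Δλ = 129.9411° − 129.9437° = -0.0026°.
1° along a meridian = πR/180 = 111195 m.
ΔN = Δφ × 111195 = 556.0 m; ΔE = Δλ × 111195 × cos(-43.1231°) = -0.0026 × 111195 × 0.729887 = -211.0 m.
Distance = √(ΔE² + ΔN²) = √((-211.0)² + 556.0²) = 594.7 m.

595 m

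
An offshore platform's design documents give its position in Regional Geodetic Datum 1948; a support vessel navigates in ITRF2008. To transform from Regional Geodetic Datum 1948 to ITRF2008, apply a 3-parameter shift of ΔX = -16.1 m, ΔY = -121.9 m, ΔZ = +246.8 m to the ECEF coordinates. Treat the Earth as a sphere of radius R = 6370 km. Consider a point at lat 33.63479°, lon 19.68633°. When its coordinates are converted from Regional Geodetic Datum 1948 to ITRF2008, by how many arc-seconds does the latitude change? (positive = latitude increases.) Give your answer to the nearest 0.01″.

Δφ = 7.66″

sin φ = 0.553897, cos φ = 0.832585, sin λ = 0.336871, cos λ = 0.941551.
North component: ΔN = −sin φ cos λ·ΔX − sin φ sin λ·ΔY + cos φ·ΔZ = −(0.553897)(0.941551)(-16.1) − (0.553897)(0.336871)(-121.9) + (0.832585)(246.8) = 236.62 m.
1° of latitude spans πR/180 = 111177 m, so Δφ = 236.62 / 111177 × 3600 = 7.662″.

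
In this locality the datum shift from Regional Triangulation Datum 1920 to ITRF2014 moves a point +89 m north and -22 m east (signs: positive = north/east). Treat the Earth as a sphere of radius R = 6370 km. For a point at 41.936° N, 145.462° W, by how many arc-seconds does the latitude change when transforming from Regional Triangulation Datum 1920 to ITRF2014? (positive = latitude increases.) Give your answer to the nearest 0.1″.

Δφ = 2.9″

On a sphere of radius R, 1 rad of latitude = R, so Δφ = ΔN / R = 89.0 / 6370000 = 1.3972e-05 rad = 2.882″.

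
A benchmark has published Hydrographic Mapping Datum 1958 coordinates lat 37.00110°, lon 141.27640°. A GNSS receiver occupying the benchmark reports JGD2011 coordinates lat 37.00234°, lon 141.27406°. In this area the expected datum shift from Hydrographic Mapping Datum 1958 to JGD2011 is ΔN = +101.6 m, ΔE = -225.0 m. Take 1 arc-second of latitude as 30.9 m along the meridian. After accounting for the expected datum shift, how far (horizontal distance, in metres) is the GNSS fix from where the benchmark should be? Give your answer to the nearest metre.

Observed coordinate differences: Δφ = +0.00124°, Δλ = -0.00234°.
Converting to metres (1° lat = 111240 m, cos φ = 0.798624): observed ΔN = 137.9 m, observed ΔE = -207.9 m.
Subtracting the expected shift leaves a residual of 137.9 − (101.6) = 36.3 m north and -207.9 − (-225.0) = 17.1 m east.
Residual distance = √(36.3² + 17.1²) = 40.2 m.

40 m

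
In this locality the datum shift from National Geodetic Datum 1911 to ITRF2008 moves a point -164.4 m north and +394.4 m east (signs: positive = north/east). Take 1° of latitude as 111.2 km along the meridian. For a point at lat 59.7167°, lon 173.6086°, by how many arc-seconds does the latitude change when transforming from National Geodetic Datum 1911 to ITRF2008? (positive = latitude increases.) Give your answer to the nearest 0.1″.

1° of latitude = 111.2 km, so Δφ = -164.4 / 111200 = -0.0014784° = -5.322″.

Δφ = -5.3″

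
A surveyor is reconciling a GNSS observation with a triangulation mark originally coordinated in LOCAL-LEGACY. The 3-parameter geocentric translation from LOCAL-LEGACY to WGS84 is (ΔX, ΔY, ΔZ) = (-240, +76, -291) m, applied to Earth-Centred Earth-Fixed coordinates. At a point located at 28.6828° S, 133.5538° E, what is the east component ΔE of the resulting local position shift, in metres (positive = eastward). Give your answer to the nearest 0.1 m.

ΔE = 121.6 m

The local east axis at (φ, λ) is (−sin λ, cos λ, 0), so ΔE = −sin(133.5538°)·(-240) + cos(133.5538°)·76 = 121.57 m.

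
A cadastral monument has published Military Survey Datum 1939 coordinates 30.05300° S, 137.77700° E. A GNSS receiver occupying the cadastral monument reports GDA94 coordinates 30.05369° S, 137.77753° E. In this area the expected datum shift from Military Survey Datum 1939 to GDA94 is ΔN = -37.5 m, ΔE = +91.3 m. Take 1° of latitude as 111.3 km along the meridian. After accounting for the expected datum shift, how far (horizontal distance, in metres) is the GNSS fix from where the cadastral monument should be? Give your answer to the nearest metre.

56 m

Observed coordinate differences: Δφ = -0.00069°, Δλ = +0.00053°.
Converting to metres (1° lat = 111300 m, cos φ = 0.865563): observed ΔN = -76.8 m, observed ΔE = 51.1 m.
Subtracting the expected shift leaves a residual of -76.8 − (-37.5) = -39.3 m north and 51.1 − (91.3) = -40.2 m east.
Residual distance = √((-39.3)² + (-40.2)²) = 56.2 m.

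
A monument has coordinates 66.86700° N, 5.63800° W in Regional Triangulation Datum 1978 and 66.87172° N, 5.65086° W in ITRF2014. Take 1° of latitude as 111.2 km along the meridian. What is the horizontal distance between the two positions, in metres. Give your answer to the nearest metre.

769 m

Δφ = 66.87172° − 66.86700° = +0.00472°; Δλ = -5.65086° − -5.63800° = -0.01286°.
ΔN = Δφ × 111200 = 524.9 m; ΔE = Δλ × 111200 × cos(66.86700°) = -0.01286 × 111200 × 0.392867 = -561.8 m.
Distance = √(ΔE² + ΔN²) = √((-561.8)² + 524.9²) = 768.8 m.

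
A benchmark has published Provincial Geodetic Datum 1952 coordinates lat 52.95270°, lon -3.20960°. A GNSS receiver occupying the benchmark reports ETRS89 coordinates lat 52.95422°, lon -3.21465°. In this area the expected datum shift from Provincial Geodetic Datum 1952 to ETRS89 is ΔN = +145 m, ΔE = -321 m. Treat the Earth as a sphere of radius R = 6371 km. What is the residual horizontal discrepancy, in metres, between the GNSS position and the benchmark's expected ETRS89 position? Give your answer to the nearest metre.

Observed coordinate differences: Δφ = +0.00152°, Δλ = -0.00505°.
Converting to metres (1° lat = 111195 m, cos φ = 0.602474): observed ΔN = 169.0 m, observed ΔE = -338.3 m.
Subtracting the expected shift leaves a residual of 169.0 − (145) = 24.0 m north and -338.3 − (-321) = -17.3 m east.
Residual distance = √(24.0² + (-17.3)²) = 29.6 m.

30 m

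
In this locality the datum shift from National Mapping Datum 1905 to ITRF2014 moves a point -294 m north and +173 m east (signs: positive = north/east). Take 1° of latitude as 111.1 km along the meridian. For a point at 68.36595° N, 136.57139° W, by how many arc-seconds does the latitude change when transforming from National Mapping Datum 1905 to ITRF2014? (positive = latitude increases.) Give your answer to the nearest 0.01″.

1° of latitude = 111.1 km, so Δφ = -294.0 / 111100 = -0.0026463° = -9.527″.

Δφ = -9.53″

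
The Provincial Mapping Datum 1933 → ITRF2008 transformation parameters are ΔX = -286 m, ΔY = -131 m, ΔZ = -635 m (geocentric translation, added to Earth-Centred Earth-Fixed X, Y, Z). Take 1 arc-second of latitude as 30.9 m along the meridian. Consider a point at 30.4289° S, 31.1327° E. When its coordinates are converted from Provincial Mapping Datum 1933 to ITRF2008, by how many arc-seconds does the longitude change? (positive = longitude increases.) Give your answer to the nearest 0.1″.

Δλ = 1.3″

sin φ = -0.506469, cos φ = 0.862258, sin λ = 0.517022, cos λ = 0.855972.
East component: ΔE = −sin λ·ΔX + cos λ·ΔY = −(0.517022)(-286) + (0.855972)(-131) = 35.74 m.
1° of latitude spans 3600 × 30.90 = 111240 m; at latitude φ, 1° of longitude spans that × cos φ = 95917.6 m, so Δλ = 35.74 / 95917.6 × 3600 = 1.341″.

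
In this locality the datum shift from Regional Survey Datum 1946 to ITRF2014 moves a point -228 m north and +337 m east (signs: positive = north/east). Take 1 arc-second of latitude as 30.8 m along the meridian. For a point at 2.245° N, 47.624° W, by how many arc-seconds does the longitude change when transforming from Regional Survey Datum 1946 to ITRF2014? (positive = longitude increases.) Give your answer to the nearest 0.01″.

At latitude 2.245°, cos φ = 0.999232.
1″ of longitude at this latitude = 30.80 × cos φ = 30.7764 m, so Δλ = 337.0 / 30.7764 = 10.950″.

Δλ = 10.95″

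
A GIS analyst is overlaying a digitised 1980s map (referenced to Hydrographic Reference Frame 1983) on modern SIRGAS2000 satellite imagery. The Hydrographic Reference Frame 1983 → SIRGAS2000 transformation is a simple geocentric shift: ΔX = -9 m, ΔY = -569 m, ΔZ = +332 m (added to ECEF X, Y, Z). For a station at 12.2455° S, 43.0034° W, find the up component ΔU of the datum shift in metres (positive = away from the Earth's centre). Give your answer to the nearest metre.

ΔU = 302 m

At φ = -12.2455°, λ = -43.0034°: sin φ = -0.212101, cos φ = 0.977248, sin λ = -0.682042, cos λ = 0.731313.
ΔU = cos φ cos λ·ΔX + cos φ sin λ·ΔY + sin φ·ΔZ = (0.977248)(0.731313)(-9) + (0.977248)(-0.682042)(-569) + (-0.212101)(332) = 302.40 m.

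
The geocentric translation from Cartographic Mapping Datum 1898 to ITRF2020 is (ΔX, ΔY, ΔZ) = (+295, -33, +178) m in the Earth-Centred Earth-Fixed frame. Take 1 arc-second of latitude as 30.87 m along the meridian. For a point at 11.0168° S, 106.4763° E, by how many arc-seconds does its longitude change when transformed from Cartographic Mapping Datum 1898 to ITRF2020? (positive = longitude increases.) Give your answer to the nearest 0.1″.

Δλ = -9.0″

sin φ = -0.191097, cos φ = 0.981571, sin λ = 0.958937, cos λ = -0.283619.
East component: ΔE = −sin λ·ΔX + cos λ·ΔY = −(0.958937)(295) + (-0.283619)(-33) = -273.53 m.
1° of latitude spans 3600 × 30.87 = 111132 m; at latitude φ, 1° of longitude spans that × cos φ = 109084.0 m, so Δλ = -273.53 / 109084.0 × 3600 = -9.027″.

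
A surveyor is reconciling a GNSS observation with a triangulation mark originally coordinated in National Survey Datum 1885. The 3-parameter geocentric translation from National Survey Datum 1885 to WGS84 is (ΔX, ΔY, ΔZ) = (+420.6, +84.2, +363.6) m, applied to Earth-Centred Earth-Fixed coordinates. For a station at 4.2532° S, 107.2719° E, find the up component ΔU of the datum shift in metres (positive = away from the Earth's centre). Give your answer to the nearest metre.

ΔU = -71 m

At φ = -4.2532°, λ = 107.2719°: sin φ = -0.074164, cos φ = 0.997246, sin λ = 0.954907, cos λ = -0.296907.
ΔU = cos φ cos λ·ΔX + cos φ sin λ·ΔY + sin φ·ΔZ = (0.997246)(-0.296907)(420.6) + (0.997246)(0.954907)(84.2) + (-0.074164)(363.6) = -71.32 m.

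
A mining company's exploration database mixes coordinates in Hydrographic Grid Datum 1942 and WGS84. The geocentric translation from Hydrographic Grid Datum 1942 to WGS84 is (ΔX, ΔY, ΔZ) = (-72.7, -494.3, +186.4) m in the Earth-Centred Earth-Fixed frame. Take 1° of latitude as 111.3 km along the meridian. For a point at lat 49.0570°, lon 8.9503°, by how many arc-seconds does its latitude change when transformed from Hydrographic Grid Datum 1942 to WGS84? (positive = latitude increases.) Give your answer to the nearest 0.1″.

sin φ = 0.755362, cos φ = 0.655308, sin λ = 0.155578, cos λ = 0.987824.
North component: ΔN = −sin φ cos λ·ΔX − sin φ sin λ·ΔY + cos φ·ΔZ = −(0.755362)(0.987824)(-72.7) − (0.755362)(0.155578)(-494.3) + (0.655308)(186.4) = 234.48 m.
1° of latitude spans 111300 m, so Δφ = 234.48 / 111300 × 3600 = 7.584″.

Δφ = 7.6″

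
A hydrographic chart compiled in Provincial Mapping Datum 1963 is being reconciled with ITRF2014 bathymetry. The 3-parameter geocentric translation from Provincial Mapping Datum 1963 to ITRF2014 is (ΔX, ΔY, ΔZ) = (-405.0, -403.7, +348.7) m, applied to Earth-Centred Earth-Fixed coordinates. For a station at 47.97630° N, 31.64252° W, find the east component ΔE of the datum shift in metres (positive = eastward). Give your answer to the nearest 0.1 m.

ΔE = -556.2 m

The local east axis at (φ, λ) is (−sin λ, cos λ, 0), so ΔE = −sin(-31.64252°)·(-405.0) + cos(-31.64252°)·(-403.7) = -556.16 m.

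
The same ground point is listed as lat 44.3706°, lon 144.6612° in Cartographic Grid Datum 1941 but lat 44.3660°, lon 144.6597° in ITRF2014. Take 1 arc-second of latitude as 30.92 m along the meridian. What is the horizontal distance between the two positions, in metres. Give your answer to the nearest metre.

526 m

Δφ = 44.3660° − 44.3706° = -0.0046°; Δλ = 144.6597° − 144.6612° = -0.0015°.
1° of latitude = 3600 × 30.92 = 111312 m.
ΔN = Δφ × 111312 = -512.0 m; ΔE = Δλ × 111312 × cos(44.3706°) = -0.0015 × 111312 × 0.714832 = -119.4 m.
Distance = √(ΔE² + ΔN²) = √((-119.4)² + (-512.0)²) = 525.8 m.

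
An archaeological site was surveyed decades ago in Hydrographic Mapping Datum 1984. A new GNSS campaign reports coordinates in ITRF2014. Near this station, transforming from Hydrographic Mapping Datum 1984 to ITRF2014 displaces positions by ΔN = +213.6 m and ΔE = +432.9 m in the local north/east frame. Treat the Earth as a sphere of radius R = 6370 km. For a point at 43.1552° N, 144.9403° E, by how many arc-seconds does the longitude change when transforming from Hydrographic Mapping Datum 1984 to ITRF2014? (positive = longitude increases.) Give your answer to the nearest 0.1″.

Δλ = 19.2″

At latitude 43.1552°, cos φ = 0.729504.
One radian of longitude at latitude φ spans R cos φ, so Δλ = ΔE / (R cos φ) = 432.9 / (6370000 × 0.729504) = 9.3158e-05 rad = 19.215″.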